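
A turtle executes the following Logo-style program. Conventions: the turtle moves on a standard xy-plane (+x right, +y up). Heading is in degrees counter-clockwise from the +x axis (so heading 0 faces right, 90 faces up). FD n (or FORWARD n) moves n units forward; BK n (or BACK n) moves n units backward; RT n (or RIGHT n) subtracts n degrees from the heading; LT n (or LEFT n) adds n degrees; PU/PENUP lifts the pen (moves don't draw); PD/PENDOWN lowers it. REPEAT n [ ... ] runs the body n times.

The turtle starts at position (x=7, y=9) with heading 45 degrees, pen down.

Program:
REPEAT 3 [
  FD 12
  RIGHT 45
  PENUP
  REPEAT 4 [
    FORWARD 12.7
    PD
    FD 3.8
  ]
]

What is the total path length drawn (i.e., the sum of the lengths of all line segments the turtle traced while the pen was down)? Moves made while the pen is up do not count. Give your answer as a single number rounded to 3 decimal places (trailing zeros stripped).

Answer: 195.9

Derivation:
Executing turtle program step by step:
Start: pos=(7,9), heading=45, pen down
REPEAT 3 [
  -- iteration 1/3 --
  FD 12: (7,9) -> (15.485,17.485) [heading=45, draw]
  RT 45: heading 45 -> 0
  PU: pen up
  REPEAT 4 [
    -- iteration 1/4 --
    FD 12.7: (15.485,17.485) -> (28.185,17.485) [heading=0, move]
    PD: pen down
    FD 3.8: (28.185,17.485) -> (31.985,17.485) [heading=0, draw]
    -- iteration 2/4 --
    FD 12.7: (31.985,17.485) -> (44.685,17.485) [heading=0, draw]
    PD: pen down
    FD 3.8: (44.685,17.485) -> (48.485,17.485) [heading=0, draw]
    -- iteration 3/4 --
    FD 12.7: (48.485,17.485) -> (61.185,17.485) [heading=0, draw]
    PD: pen down
    FD 3.8: (61.185,17.485) -> (64.985,17.485) [heading=0, draw]
    -- iteration 4/4 --
    FD 12.7: (64.985,17.485) -> (77.685,17.485) [heading=0, draw]
    PD: pen down
    FD 3.8: (77.685,17.485) -> (81.485,17.485) [heading=0, draw]
  ]
  -- iteration 2/3 --
  FD 12: (81.485,17.485) -> (93.485,17.485) [heading=0, draw]
  RT 45: heading 0 -> 315
  PU: pen up
  REPEAT 4 [
    -- iteration 1/4 --
    FD 12.7: (93.485,17.485) -> (102.466,8.505) [heading=315, move]
    PD: pen down
    FD 3.8: (102.466,8.505) -> (105.153,5.818) [heading=315, draw]
    -- iteration 2/4 --
    FD 12.7: (105.153,5.818) -> (114.133,-3.162) [heading=315, draw]
    PD: pen down
    FD 3.8: (114.133,-3.162) -> (116.82,-5.849) [heading=315, draw]
    -- iteration 3/4 --
    FD 12.7: (116.82,-5.849) -> (125.8,-14.829) [heading=315, draw]
    PD: pen down
    FD 3.8: (125.8,-14.829) -> (128.487,-17.517) [heading=315, draw]
    -- iteration 4/4 --
    FD 12.7: (128.487,-17.517) -> (137.467,-26.497) [heading=315, draw]
    PD: pen down
    FD 3.8: (137.467,-26.497) -> (140.154,-29.184) [heading=315, draw]
  ]
  -- iteration 3/3 --
  FD 12: (140.154,-29.184) -> (148.64,-37.669) [heading=315, draw]
  RT 45: heading 315 -> 270
  PU: pen up
  REPEAT 4 [
    -- iteration 1/4 --
    FD 12.7: (148.64,-37.669) -> (148.64,-50.369) [heading=270, move]
    PD: pen down
    FD 3.8: (148.64,-50.369) -> (148.64,-54.169) [heading=270, draw]
    -- iteration 2/4 --
    FD 12.7: (148.64,-54.169) -> (148.64,-66.869) [heading=270, draw]
    PD: pen down
    FD 3.8: (148.64,-66.869) -> (148.64,-70.669) [heading=270, draw]
    -- iteration 3/4 --
    FD 12.7: (148.64,-70.669) -> (148.64,-83.369) [heading=270, draw]
    PD: pen down
    FD 3.8: (148.64,-83.369) -> (148.64,-87.169) [heading=270, draw]
    -- iteration 4/4 --
    FD 12.7: (148.64,-87.169) -> (148.64,-99.869) [heading=270, draw]
    PD: pen down
    FD 3.8: (148.64,-99.869) -> (148.64,-103.669) [heading=270, draw]
  ]
]
Final: pos=(148.64,-103.669), heading=270, 24 segment(s) drawn

Segment lengths:
  seg 1: (7,9) -> (15.485,17.485), length = 12
  seg 2: (28.185,17.485) -> (31.985,17.485), length = 3.8
  seg 3: (31.985,17.485) -> (44.685,17.485), length = 12.7
  seg 4: (44.685,17.485) -> (48.485,17.485), length = 3.8
  seg 5: (48.485,17.485) -> (61.185,17.485), length = 12.7
  seg 6: (61.185,17.485) -> (64.985,17.485), length = 3.8
  seg 7: (64.985,17.485) -> (77.685,17.485), length = 12.7
  seg 8: (77.685,17.485) -> (81.485,17.485), length = 3.8
  seg 9: (81.485,17.485) -> (93.485,17.485), length = 12
  seg 10: (102.466,8.505) -> (105.153,5.818), length = 3.8
  seg 11: (105.153,5.818) -> (114.133,-3.162), length = 12.7
  seg 12: (114.133,-3.162) -> (116.82,-5.849), length = 3.8
  seg 13: (116.82,-5.849) -> (125.8,-14.829), length = 12.7
  seg 14: (125.8,-14.829) -> (128.487,-17.517), length = 3.8
  seg 15: (128.487,-17.517) -> (137.467,-26.497), length = 12.7
  seg 16: (137.467,-26.497) -> (140.154,-29.184), length = 3.8
  seg 17: (140.154,-29.184) -> (148.64,-37.669), length = 12
  seg 18: (148.64,-50.369) -> (148.64,-54.169), length = 3.8
  seg 19: (148.64,-54.169) -> (148.64,-66.869), length = 12.7
  seg 20: (148.64,-66.869) -> (148.64,-70.669), length = 3.8
  seg 21: (148.64,-70.669) -> (148.64,-83.369), length = 12.7
  seg 22: (148.64,-83.369) -> (148.64,-87.169), length = 3.8
  seg 23: (148.64,-87.169) -> (148.64,-99.869), length = 12.7
  seg 24: (148.64,-99.869) -> (148.64,-103.669), length = 3.8
Total = 195.9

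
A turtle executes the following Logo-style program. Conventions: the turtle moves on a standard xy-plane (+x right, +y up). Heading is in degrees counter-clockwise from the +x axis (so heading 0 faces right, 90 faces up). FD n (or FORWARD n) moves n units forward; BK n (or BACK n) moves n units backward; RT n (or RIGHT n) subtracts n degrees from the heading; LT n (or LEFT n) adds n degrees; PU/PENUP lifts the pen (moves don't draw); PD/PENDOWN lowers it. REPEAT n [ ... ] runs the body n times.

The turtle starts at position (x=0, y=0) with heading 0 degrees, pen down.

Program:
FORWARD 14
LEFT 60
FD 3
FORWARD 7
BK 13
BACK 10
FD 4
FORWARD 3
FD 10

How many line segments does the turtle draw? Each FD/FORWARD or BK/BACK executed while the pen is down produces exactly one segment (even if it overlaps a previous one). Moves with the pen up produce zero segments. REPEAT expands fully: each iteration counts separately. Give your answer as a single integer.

Answer: 8

Derivation:
Executing turtle program step by step:
Start: pos=(0,0), heading=0, pen down
FD 14: (0,0) -> (14,0) [heading=0, draw]
LT 60: heading 0 -> 60
FD 3: (14,0) -> (15.5,2.598) [heading=60, draw]
FD 7: (15.5,2.598) -> (19,8.66) [heading=60, draw]
BK 13: (19,8.66) -> (12.5,-2.598) [heading=60, draw]
BK 10: (12.5,-2.598) -> (7.5,-11.258) [heading=60, draw]
FD 4: (7.5,-11.258) -> (9.5,-7.794) [heading=60, draw]
FD 3: (9.5,-7.794) -> (11,-5.196) [heading=60, draw]
FD 10: (11,-5.196) -> (16,3.464) [heading=60, draw]
Final: pos=(16,3.464), heading=60, 8 segment(s) drawn
Segments drawn: 8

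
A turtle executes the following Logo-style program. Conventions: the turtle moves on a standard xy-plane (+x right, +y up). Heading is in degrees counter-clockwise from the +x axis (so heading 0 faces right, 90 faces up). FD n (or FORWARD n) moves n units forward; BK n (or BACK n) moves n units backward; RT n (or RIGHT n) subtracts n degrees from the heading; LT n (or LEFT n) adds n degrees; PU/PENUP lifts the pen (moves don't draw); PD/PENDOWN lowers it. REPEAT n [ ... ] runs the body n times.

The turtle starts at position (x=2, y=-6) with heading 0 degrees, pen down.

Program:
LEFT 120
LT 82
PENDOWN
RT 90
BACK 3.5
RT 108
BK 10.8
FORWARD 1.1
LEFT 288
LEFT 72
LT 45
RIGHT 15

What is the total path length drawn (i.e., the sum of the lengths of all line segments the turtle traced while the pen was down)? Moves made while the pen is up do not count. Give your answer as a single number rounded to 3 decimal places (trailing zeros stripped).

Answer: 15.4

Derivation:
Executing turtle program step by step:
Start: pos=(2,-6), heading=0, pen down
LT 120: heading 0 -> 120
LT 82: heading 120 -> 202
PD: pen down
RT 90: heading 202 -> 112
BK 3.5: (2,-6) -> (3.311,-9.245) [heading=112, draw]
RT 108: heading 112 -> 4
BK 10.8: (3.311,-9.245) -> (-7.463,-9.999) [heading=4, draw]
FD 1.1: (-7.463,-9.999) -> (-6.365,-9.922) [heading=4, draw]
LT 288: heading 4 -> 292
LT 72: heading 292 -> 4
LT 45: heading 4 -> 49
RT 15: heading 49 -> 34
Final: pos=(-6.365,-9.922), heading=34, 3 segment(s) drawn

Segment lengths:
  seg 1: (2,-6) -> (3.311,-9.245), length = 3.5
  seg 2: (3.311,-9.245) -> (-7.463,-9.999), length = 10.8
  seg 3: (-7.463,-9.999) -> (-6.365,-9.922), length = 1.1
Total = 15.4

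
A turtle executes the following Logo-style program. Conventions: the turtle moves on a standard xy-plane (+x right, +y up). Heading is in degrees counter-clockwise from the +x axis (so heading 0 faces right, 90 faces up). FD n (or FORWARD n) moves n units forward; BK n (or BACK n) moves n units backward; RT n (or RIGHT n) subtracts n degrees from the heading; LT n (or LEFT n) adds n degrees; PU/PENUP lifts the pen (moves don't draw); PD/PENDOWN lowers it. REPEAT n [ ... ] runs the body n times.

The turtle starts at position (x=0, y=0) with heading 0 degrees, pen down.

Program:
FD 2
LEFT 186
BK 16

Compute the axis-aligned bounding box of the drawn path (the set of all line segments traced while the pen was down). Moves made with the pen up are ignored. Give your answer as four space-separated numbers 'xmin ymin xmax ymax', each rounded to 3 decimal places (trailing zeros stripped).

Executing turtle program step by step:
Start: pos=(0,0), heading=0, pen down
FD 2: (0,0) -> (2,0) [heading=0, draw]
LT 186: heading 0 -> 186
BK 16: (2,0) -> (17.912,1.672) [heading=186, draw]
Final: pos=(17.912,1.672), heading=186, 2 segment(s) drawn

Segment endpoints: x in {0, 2, 17.912}, y in {0, 1.672}
xmin=0, ymin=0, xmax=17.912, ymax=1.672

Answer: 0 0 17.912 1.672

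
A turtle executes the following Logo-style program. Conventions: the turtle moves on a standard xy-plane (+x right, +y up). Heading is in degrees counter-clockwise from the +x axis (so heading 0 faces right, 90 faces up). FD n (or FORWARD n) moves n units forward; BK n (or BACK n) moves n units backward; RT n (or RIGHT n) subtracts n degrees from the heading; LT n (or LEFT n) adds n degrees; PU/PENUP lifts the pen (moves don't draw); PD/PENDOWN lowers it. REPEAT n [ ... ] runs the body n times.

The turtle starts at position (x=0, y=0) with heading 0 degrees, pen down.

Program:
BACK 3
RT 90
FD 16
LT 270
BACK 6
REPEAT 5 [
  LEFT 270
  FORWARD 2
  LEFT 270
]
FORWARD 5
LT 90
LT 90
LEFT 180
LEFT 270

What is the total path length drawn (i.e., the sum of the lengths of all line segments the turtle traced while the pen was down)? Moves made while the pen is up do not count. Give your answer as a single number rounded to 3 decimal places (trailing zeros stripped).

Answer: 40

Derivation:
Executing turtle program step by step:
Start: pos=(0,0), heading=0, pen down
BK 3: (0,0) -> (-3,0) [heading=0, draw]
RT 90: heading 0 -> 270
FD 16: (-3,0) -> (-3,-16) [heading=270, draw]
LT 270: heading 270 -> 180
BK 6: (-3,-16) -> (3,-16) [heading=180, draw]
REPEAT 5 [
  -- iteration 1/5 --
  LT 270: heading 180 -> 90
  FD 2: (3,-16) -> (3,-14) [heading=90, draw]
  LT 270: heading 90 -> 0
  -- iteration 2/5 --
  LT 270: heading 0 -> 270
  FD 2: (3,-14) -> (3,-16) [heading=270, draw]
  LT 270: heading 270 -> 180
  -- iteration 3/5 --
  LT 270: heading 180 -> 90
  FD 2: (3,-16) -> (3,-14) [heading=90, draw]
  LT 270: heading 90 -> 0
  -- iteration 4/5 --
  LT 270: heading 0 -> 270
  FD 2: (3,-14) -> (3,-16) [heading=270, draw]
  LT 270: heading 270 -> 180
  -- iteration 5/5 --
  LT 270: heading 180 -> 90
  FD 2: (3,-16) -> (3,-14) [heading=90, draw]
  LT 270: heading 90 -> 0
]
FD 5: (3,-14) -> (8,-14) [heading=0, draw]
LT 90: heading 0 -> 90
LT 90: heading 90 -> 180
LT 180: heading 180 -> 0
LT 270: heading 0 -> 270
Final: pos=(8,-14), heading=270, 9 segment(s) drawn

Segment lengths:
  seg 1: (0,0) -> (-3,0), length = 3
  seg 2: (-3,0) -> (-3,-16), length = 16
  seg 3: (-3,-16) -> (3,-16), length = 6
  seg 4: (3,-16) -> (3,-14), length = 2
  seg 5: (3,-14) -> (3,-16), length = 2
  seg 6: (3,-16) -> (3,-14), length = 2
  seg 7: (3,-14) -> (3,-16), length = 2
  seg 8: (3,-16) -> (3,-14), length = 2
  seg 9: (3,-14) -> (8,-14), length = 5
Total = 40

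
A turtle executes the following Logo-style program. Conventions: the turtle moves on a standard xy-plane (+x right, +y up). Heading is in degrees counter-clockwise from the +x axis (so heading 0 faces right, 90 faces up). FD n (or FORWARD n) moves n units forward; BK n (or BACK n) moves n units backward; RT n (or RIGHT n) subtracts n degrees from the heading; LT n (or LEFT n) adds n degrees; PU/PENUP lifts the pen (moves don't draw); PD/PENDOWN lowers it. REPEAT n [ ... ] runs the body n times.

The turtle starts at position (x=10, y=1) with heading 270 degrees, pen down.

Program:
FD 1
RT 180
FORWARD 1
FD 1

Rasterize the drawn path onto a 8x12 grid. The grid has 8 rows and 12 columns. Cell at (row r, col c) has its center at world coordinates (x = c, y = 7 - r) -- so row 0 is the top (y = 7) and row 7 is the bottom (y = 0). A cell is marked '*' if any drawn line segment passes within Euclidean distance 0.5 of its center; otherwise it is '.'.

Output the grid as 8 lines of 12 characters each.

Segment 0: (10,1) -> (10,0)
Segment 1: (10,0) -> (10,1)
Segment 2: (10,1) -> (10,2)

Answer: ............
............
............
............
............
..........*.
..........*.
..........*.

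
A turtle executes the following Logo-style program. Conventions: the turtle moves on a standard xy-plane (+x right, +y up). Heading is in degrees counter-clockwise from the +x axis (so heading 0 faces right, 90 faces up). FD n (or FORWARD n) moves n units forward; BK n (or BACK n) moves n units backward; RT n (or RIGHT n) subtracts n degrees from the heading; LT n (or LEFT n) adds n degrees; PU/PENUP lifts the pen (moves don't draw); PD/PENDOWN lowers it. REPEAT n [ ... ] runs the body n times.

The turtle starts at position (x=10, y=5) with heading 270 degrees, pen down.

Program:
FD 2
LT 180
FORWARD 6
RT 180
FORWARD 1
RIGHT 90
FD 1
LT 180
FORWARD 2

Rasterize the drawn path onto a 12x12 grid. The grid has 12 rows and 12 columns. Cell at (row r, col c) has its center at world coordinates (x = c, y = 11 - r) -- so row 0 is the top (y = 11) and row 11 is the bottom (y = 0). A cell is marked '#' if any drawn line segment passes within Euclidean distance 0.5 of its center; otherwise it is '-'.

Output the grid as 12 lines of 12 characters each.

Answer: ------------
------------
----------#-
---------###
----------#-
----------#-
----------#-
----------#-
----------#-
------------
------------
------------

Derivation:
Segment 0: (10,5) -> (10,3)
Segment 1: (10,3) -> (10,9)
Segment 2: (10,9) -> (10,8)
Segment 3: (10,8) -> (9,8)
Segment 4: (9,8) -> (11,8)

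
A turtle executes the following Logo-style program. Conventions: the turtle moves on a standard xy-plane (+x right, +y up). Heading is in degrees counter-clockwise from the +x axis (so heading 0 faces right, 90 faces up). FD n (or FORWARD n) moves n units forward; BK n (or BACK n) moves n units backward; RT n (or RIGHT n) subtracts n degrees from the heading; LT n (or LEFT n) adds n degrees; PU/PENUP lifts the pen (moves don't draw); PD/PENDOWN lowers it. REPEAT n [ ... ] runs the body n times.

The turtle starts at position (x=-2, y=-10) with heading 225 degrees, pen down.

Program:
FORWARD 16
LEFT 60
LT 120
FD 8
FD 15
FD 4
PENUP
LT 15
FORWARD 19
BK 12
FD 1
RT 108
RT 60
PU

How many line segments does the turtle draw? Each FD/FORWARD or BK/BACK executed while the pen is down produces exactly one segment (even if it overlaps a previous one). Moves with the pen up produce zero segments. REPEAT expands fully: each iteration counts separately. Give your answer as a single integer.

Answer: 4

Derivation:
Executing turtle program step by step:
Start: pos=(-2,-10), heading=225, pen down
FD 16: (-2,-10) -> (-13.314,-21.314) [heading=225, draw]
LT 60: heading 225 -> 285
LT 120: heading 285 -> 45
FD 8: (-13.314,-21.314) -> (-7.657,-15.657) [heading=45, draw]
FD 15: (-7.657,-15.657) -> (2.95,-5.05) [heading=45, draw]
FD 4: (2.95,-5.05) -> (5.778,-2.222) [heading=45, draw]
PU: pen up
LT 15: heading 45 -> 60
FD 19: (5.778,-2.222) -> (15.278,14.233) [heading=60, move]
BK 12: (15.278,14.233) -> (9.278,3.84) [heading=60, move]
FD 1: (9.278,3.84) -> (9.778,4.706) [heading=60, move]
RT 108: heading 60 -> 312
RT 60: heading 312 -> 252
PU: pen up
Final: pos=(9.778,4.706), heading=252, 4 segment(s) drawn
Segments drawn: 4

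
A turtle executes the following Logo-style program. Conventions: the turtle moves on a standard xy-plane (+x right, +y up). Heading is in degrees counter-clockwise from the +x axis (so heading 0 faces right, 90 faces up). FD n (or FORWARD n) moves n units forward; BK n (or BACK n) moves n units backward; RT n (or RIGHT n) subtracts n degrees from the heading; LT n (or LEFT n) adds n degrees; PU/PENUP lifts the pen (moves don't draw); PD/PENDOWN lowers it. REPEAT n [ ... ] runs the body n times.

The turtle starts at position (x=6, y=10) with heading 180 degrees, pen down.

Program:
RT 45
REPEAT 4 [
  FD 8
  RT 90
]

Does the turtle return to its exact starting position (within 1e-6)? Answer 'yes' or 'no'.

Executing turtle program step by step:
Start: pos=(6,10), heading=180, pen down
RT 45: heading 180 -> 135
REPEAT 4 [
  -- iteration 1/4 --
  FD 8: (6,10) -> (0.343,15.657) [heading=135, draw]
  RT 90: heading 135 -> 45
  -- iteration 2/4 --
  FD 8: (0.343,15.657) -> (6,21.314) [heading=45, draw]
  RT 90: heading 45 -> 315
  -- iteration 3/4 --
  FD 8: (6,21.314) -> (11.657,15.657) [heading=315, draw]
  RT 90: heading 315 -> 225
  -- iteration 4/4 --
  FD 8: (11.657,15.657) -> (6,10) [heading=225, draw]
  RT 90: heading 225 -> 135
]
Final: pos=(6,10), heading=135, 4 segment(s) drawn

Start position: (6, 10)
Final position: (6, 10)
Distance = 0; < 1e-6 -> CLOSED

Answer: yes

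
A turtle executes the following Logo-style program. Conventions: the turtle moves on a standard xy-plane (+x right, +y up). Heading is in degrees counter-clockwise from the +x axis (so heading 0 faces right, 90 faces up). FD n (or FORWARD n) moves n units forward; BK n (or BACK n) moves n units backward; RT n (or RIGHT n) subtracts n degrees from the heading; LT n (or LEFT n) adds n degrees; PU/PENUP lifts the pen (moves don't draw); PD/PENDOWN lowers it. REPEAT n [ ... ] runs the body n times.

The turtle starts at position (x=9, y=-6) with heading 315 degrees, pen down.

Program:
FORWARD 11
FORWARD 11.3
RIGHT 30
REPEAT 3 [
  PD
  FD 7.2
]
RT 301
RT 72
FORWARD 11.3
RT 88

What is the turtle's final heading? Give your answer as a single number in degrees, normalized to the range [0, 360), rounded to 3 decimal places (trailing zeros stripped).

Executing turtle program step by step:
Start: pos=(9,-6), heading=315, pen down
FD 11: (9,-6) -> (16.778,-13.778) [heading=315, draw]
FD 11.3: (16.778,-13.778) -> (24.768,-21.768) [heading=315, draw]
RT 30: heading 315 -> 285
REPEAT 3 [
  -- iteration 1/3 --
  PD: pen down
  FD 7.2: (24.768,-21.768) -> (26.632,-28.723) [heading=285, draw]
  -- iteration 2/3 --
  PD: pen down
  FD 7.2: (26.632,-28.723) -> (28.495,-35.678) [heading=285, draw]
  -- iteration 3/3 --
  PD: pen down
  FD 7.2: (28.495,-35.678) -> (30.359,-42.632) [heading=285, draw]
]
RT 301: heading 285 -> 344
RT 72: heading 344 -> 272
FD 11.3: (30.359,-42.632) -> (30.753,-53.926) [heading=272, draw]
RT 88: heading 272 -> 184
Final: pos=(30.753,-53.926), heading=184, 6 segment(s) drawn

Answer: 184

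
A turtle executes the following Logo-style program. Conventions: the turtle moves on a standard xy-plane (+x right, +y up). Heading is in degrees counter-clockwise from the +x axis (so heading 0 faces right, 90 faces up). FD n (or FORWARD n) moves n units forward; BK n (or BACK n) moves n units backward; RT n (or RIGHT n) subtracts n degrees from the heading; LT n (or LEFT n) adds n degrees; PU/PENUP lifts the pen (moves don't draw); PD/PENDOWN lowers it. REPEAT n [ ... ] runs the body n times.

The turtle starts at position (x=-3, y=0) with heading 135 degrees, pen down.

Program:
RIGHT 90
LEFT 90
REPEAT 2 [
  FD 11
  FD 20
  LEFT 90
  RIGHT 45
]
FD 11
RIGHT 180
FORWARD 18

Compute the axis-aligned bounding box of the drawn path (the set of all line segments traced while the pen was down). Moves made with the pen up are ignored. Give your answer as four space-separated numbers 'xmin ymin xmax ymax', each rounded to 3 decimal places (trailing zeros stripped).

Answer: -63.698 0 -3 26.87

Derivation:
Executing turtle program step by step:
Start: pos=(-3,0), heading=135, pen down
RT 90: heading 135 -> 45
LT 90: heading 45 -> 135
REPEAT 2 [
  -- iteration 1/2 --
  FD 11: (-3,0) -> (-10.778,7.778) [heading=135, draw]
  FD 20: (-10.778,7.778) -> (-24.92,21.92) [heading=135, draw]
  LT 90: heading 135 -> 225
  RT 45: heading 225 -> 180
  -- iteration 2/2 --
  FD 11: (-24.92,21.92) -> (-35.92,21.92) [heading=180, draw]
  FD 20: (-35.92,21.92) -> (-55.92,21.92) [heading=180, draw]
  LT 90: heading 180 -> 270
  RT 45: heading 270 -> 225
]
FD 11: (-55.92,21.92) -> (-63.698,14.142) [heading=225, draw]
RT 180: heading 225 -> 45
FD 18: (-63.698,14.142) -> (-50.971,26.87) [heading=45, draw]
Final: pos=(-50.971,26.87), heading=45, 6 segment(s) drawn

Segment endpoints: x in {-63.698, -55.92, -50.971, -35.92, -24.92, -10.778, -3}, y in {0, 7.778, 14.142, 21.92, 21.92, 26.87}
xmin=-63.698, ymin=0, xmax=-3, ymax=26.87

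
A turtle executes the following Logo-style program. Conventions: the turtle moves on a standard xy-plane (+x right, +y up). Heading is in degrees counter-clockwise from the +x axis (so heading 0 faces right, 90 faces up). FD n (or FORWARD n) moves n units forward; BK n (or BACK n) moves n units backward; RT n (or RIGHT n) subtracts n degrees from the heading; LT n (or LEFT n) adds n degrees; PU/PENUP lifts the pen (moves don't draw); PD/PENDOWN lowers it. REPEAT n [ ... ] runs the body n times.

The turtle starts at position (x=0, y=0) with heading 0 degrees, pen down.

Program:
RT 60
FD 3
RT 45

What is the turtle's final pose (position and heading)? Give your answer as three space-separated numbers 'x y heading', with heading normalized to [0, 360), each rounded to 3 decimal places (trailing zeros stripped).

Executing turtle program step by step:
Start: pos=(0,0), heading=0, pen down
RT 60: heading 0 -> 300
FD 3: (0,0) -> (1.5,-2.598) [heading=300, draw]
RT 45: heading 300 -> 255
Final: pos=(1.5,-2.598), heading=255, 1 segment(s) drawn

Answer: 1.5 -2.598 255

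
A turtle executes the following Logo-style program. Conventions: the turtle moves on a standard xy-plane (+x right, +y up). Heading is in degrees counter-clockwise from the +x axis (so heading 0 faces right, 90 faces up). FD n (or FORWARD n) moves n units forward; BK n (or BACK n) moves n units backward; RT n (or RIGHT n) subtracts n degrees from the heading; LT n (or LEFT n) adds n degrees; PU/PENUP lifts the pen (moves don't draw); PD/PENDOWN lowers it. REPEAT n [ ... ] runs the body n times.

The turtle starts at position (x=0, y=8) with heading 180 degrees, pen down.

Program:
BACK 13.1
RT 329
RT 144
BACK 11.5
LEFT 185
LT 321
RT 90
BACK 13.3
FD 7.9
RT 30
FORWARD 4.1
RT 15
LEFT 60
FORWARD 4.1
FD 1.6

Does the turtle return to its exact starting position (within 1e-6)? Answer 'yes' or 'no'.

Answer: no

Derivation:
Executing turtle program step by step:
Start: pos=(0,8), heading=180, pen down
BK 13.1: (0,8) -> (13.1,8) [heading=180, draw]
RT 329: heading 180 -> 211
RT 144: heading 211 -> 67
BK 11.5: (13.1,8) -> (8.607,-2.586) [heading=67, draw]
LT 185: heading 67 -> 252
LT 321: heading 252 -> 213
RT 90: heading 213 -> 123
BK 13.3: (8.607,-2.586) -> (15.85,-13.74) [heading=123, draw]
FD 7.9: (15.85,-13.74) -> (11.548,-7.115) [heading=123, draw]
RT 30: heading 123 -> 93
FD 4.1: (11.548,-7.115) -> (11.333,-3.02) [heading=93, draw]
RT 15: heading 93 -> 78
LT 60: heading 78 -> 138
FD 4.1: (11.333,-3.02) -> (8.286,-0.277) [heading=138, draw]
FD 1.6: (8.286,-0.277) -> (7.097,0.794) [heading=138, draw]
Final: pos=(7.097,0.794), heading=138, 7 segment(s) drawn

Start position: (0, 8)
Final position: (7.097, 0.794)
Distance = 10.114; >= 1e-6 -> NOT closed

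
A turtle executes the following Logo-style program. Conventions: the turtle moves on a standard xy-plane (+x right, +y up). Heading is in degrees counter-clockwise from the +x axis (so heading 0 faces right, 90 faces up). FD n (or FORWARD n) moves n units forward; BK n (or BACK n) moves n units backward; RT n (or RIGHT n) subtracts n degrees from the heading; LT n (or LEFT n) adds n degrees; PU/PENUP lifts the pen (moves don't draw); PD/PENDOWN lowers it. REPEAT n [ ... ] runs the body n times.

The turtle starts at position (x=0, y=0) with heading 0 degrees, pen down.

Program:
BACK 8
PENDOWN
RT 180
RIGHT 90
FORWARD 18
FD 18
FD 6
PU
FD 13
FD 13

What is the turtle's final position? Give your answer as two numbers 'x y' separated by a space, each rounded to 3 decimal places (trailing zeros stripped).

Answer: -8 68

Derivation:
Executing turtle program step by step:
Start: pos=(0,0), heading=0, pen down
BK 8: (0,0) -> (-8,0) [heading=0, draw]
PD: pen down
RT 180: heading 0 -> 180
RT 90: heading 180 -> 90
FD 18: (-8,0) -> (-8,18) [heading=90, draw]
FD 18: (-8,18) -> (-8,36) [heading=90, draw]
FD 6: (-8,36) -> (-8,42) [heading=90, draw]
PU: pen up
FD 13: (-8,42) -> (-8,55) [heading=90, move]
FD 13: (-8,55) -> (-8,68) [heading=90, move]
Final: pos=(-8,68), heading=90, 4 segment(s) drawn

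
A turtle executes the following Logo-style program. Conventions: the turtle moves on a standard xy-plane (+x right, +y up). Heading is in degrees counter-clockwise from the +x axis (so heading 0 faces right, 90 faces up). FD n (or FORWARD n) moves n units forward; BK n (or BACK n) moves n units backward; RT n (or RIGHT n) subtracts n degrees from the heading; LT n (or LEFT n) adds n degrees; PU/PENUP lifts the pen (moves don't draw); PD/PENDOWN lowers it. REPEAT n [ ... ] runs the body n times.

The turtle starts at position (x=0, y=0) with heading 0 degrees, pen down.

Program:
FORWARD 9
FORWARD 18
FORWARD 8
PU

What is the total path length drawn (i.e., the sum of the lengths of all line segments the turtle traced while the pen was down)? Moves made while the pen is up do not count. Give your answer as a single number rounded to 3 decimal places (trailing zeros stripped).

Executing turtle program step by step:
Start: pos=(0,0), heading=0, pen down
FD 9: (0,0) -> (9,0) [heading=0, draw]
FD 18: (9,0) -> (27,0) [heading=0, draw]
FD 8: (27,0) -> (35,0) [heading=0, draw]
PU: pen up
Final: pos=(35,0), heading=0, 3 segment(s) drawn

Segment lengths:
  seg 1: (0,0) -> (9,0), length = 9
  seg 2: (9,0) -> (27,0), length = 18
  seg 3: (27,0) -> (35,0), length = 8
Total = 35

Answer: 35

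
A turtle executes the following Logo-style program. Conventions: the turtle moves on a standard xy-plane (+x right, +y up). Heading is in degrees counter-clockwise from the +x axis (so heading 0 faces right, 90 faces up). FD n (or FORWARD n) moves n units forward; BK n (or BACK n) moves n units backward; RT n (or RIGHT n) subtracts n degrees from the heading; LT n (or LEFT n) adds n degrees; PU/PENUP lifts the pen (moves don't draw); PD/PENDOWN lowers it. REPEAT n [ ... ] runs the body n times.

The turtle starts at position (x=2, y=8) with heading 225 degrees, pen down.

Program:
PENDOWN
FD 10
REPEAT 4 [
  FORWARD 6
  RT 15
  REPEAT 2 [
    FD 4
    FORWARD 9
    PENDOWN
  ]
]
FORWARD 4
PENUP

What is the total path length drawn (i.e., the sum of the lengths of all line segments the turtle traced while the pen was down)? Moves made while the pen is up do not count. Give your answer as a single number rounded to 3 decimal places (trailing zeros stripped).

Answer: 142

Derivation:
Executing turtle program step by step:
Start: pos=(2,8), heading=225, pen down
PD: pen down
FD 10: (2,8) -> (-5.071,0.929) [heading=225, draw]
REPEAT 4 [
  -- iteration 1/4 --
  FD 6: (-5.071,0.929) -> (-9.314,-3.314) [heading=225, draw]
  RT 15: heading 225 -> 210
  REPEAT 2 [
    -- iteration 1/2 --
    FD 4: (-9.314,-3.314) -> (-12.778,-5.314) [heading=210, draw]
    FD 9: (-12.778,-5.314) -> (-20.572,-9.814) [heading=210, draw]
    PD: pen down
    -- iteration 2/2 --
    FD 4: (-20.572,-9.814) -> (-24.036,-11.814) [heading=210, draw]
    FD 9: (-24.036,-11.814) -> (-31.83,-16.314) [heading=210, draw]
    PD: pen down
  ]
  -- iteration 2/4 --
  FD 6: (-31.83,-16.314) -> (-37.027,-19.314) [heading=210, draw]
  RT 15: heading 210 -> 195
  REPEAT 2 [
    -- iteration 1/2 --
    FD 4: (-37.027,-19.314) -> (-40.89,-20.349) [heading=195, draw]
    FD 9: (-40.89,-20.349) -> (-49.584,-22.678) [heading=195, draw]
    PD: pen down
    -- iteration 2/2 --
    FD 4: (-49.584,-22.678) -> (-53.447,-23.714) [heading=195, draw]
    FD 9: (-53.447,-23.714) -> (-62.141,-26.043) [heading=195, draw]
    PD: pen down
  ]
  -- iteration 3/4 --
  FD 6: (-62.141,-26.043) -> (-67.936,-27.596) [heading=195, draw]
  RT 15: heading 195 -> 180
  REPEAT 2 [
    -- iteration 1/2 --
    FD 4: (-67.936,-27.596) -> (-71.936,-27.596) [heading=180, draw]
    FD 9: (-71.936,-27.596) -> (-80.936,-27.596) [heading=180, draw]
    PD: pen down
    -- iteration 2/2 --
    FD 4: (-80.936,-27.596) -> (-84.936,-27.596) [heading=180, draw]
    FD 9: (-84.936,-27.596) -> (-93.936,-27.596) [heading=180, draw]
    PD: pen down
  ]
  -- iteration 4/4 --
  FD 6: (-93.936,-27.596) -> (-99.936,-27.596) [heading=180, draw]
  RT 15: heading 180 -> 165
  REPEAT 2 [
    -- iteration 1/2 --
    FD 4: (-99.936,-27.596) -> (-103.8,-26.561) [heading=165, draw]
    FD 9: (-103.8,-26.561) -> (-112.493,-24.231) [heading=165, draw]
    PD: pen down
    -- iteration 2/2 --
    FD 4: (-112.493,-24.231) -> (-116.357,-23.196) [heading=165, draw]
    FD 9: (-116.357,-23.196) -> (-125.05,-20.867) [heading=165, draw]
    PD: pen down
  ]
]
FD 4: (-125.05,-20.867) -> (-128.914,-19.831) [heading=165, draw]
PU: pen up
Final: pos=(-128.914,-19.831), heading=165, 22 segment(s) drawn

Segment lengths:
  seg 1: (2,8) -> (-5.071,0.929), length = 10
  seg 2: (-5.071,0.929) -> (-9.314,-3.314), length = 6
  seg 3: (-9.314,-3.314) -> (-12.778,-5.314), length = 4
  seg 4: (-12.778,-5.314) -> (-20.572,-9.814), length = 9
  seg 5: (-20.572,-9.814) -> (-24.036,-11.814), length = 4
  seg 6: (-24.036,-11.814) -> (-31.83,-16.314), length = 9
  seg 7: (-31.83,-16.314) -> (-37.027,-19.314), length = 6
  seg 8: (-37.027,-19.314) -> (-40.89,-20.349), length = 4
  seg 9: (-40.89,-20.349) -> (-49.584,-22.678), length = 9
  seg 10: (-49.584,-22.678) -> (-53.447,-23.714), length = 4
  seg 11: (-53.447,-23.714) -> (-62.141,-26.043), length = 9
  seg 12: (-62.141,-26.043) -> (-67.936,-27.596), length = 6
  seg 13: (-67.936,-27.596) -> (-71.936,-27.596), length = 4
  seg 14: (-71.936,-27.596) -> (-80.936,-27.596), length = 9
  seg 15: (-80.936,-27.596) -> (-84.936,-27.596), length = 4
  seg 16: (-84.936,-27.596) -> (-93.936,-27.596), length = 9
  seg 17: (-93.936,-27.596) -> (-99.936,-27.596), length = 6
  seg 18: (-99.936,-27.596) -> (-103.8,-26.561), length = 4
  seg 19: (-103.8,-26.561) -> (-112.493,-24.231), length = 9
  seg 20: (-112.493,-24.231) -> (-116.357,-23.196), length = 4
  seg 21: (-116.357,-23.196) -> (-125.05,-20.867), length = 9
  seg 22: (-125.05,-20.867) -> (-128.914,-19.831), length = 4
Total = 142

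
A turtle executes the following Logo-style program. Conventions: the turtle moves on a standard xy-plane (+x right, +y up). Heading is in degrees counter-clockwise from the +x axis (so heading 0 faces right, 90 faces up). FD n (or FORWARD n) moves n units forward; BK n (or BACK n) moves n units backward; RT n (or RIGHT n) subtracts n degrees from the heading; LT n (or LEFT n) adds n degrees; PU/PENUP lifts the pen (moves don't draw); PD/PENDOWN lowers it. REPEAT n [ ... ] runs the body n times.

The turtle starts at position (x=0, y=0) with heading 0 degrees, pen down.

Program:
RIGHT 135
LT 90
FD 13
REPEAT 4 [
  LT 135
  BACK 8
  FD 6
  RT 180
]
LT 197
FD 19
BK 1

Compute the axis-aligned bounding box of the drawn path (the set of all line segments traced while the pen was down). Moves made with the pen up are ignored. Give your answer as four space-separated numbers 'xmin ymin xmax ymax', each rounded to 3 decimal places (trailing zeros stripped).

Answer: -0.222 -20.112 21.14 0

Derivation:
Executing turtle program step by step:
Start: pos=(0,0), heading=0, pen down
RT 135: heading 0 -> 225
LT 90: heading 225 -> 315
FD 13: (0,0) -> (9.192,-9.192) [heading=315, draw]
REPEAT 4 [
  -- iteration 1/4 --
  LT 135: heading 315 -> 90
  BK 8: (9.192,-9.192) -> (9.192,-17.192) [heading=90, draw]
  FD 6: (9.192,-17.192) -> (9.192,-11.192) [heading=90, draw]
  RT 180: heading 90 -> 270
  -- iteration 2/4 --
  LT 135: heading 270 -> 45
  BK 8: (9.192,-11.192) -> (3.536,-16.849) [heading=45, draw]
  FD 6: (3.536,-16.849) -> (7.778,-12.607) [heading=45, draw]
  RT 180: heading 45 -> 225
  -- iteration 3/4 --
  LT 135: heading 225 -> 0
  BK 8: (7.778,-12.607) -> (-0.222,-12.607) [heading=0, draw]
  FD 6: (-0.222,-12.607) -> (5.778,-12.607) [heading=0, draw]
  RT 180: heading 0 -> 180
  -- iteration 4/4 --
  LT 135: heading 180 -> 315
  BK 8: (5.778,-12.607) -> (0.121,-6.95) [heading=315, draw]
  FD 6: (0.121,-6.95) -> (4.364,-11.192) [heading=315, draw]
  RT 180: heading 315 -> 135
]
LT 197: heading 135 -> 332
FD 19: (4.364,-11.192) -> (21.14,-20.112) [heading=332, draw]
BK 1: (21.14,-20.112) -> (20.257,-19.643) [heading=332, draw]
Final: pos=(20.257,-19.643), heading=332, 11 segment(s) drawn

Segment endpoints: x in {-0.222, 0, 0.121, 3.536, 4.364, 5.778, 7.778, 9.192, 20.257, 21.14}, y in {-20.112, -19.643, -17.192, -16.849, -12.607, -11.192, -9.192, -6.95, 0}
xmin=-0.222, ymin=-20.112, xmax=21.14, ymax=0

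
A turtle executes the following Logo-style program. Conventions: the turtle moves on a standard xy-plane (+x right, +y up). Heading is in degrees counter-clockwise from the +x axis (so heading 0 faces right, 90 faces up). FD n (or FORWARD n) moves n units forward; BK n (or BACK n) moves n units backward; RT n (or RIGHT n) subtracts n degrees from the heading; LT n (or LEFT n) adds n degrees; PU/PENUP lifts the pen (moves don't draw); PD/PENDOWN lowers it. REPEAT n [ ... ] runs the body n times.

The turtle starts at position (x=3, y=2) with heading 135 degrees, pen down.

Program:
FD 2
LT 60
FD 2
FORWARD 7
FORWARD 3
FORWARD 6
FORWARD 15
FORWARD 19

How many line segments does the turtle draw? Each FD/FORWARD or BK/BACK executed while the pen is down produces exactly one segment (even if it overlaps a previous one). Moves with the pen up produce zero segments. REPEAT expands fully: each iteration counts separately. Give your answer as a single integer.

Executing turtle program step by step:
Start: pos=(3,2), heading=135, pen down
FD 2: (3,2) -> (1.586,3.414) [heading=135, draw]
LT 60: heading 135 -> 195
FD 2: (1.586,3.414) -> (-0.346,2.897) [heading=195, draw]
FD 7: (-0.346,2.897) -> (-7.108,1.085) [heading=195, draw]
FD 3: (-7.108,1.085) -> (-10.005,0.308) [heading=195, draw]
FD 6: (-10.005,0.308) -> (-15.801,-1.245) [heading=195, draw]
FD 15: (-15.801,-1.245) -> (-30.29,-5.127) [heading=195, draw]
FD 19: (-30.29,-5.127) -> (-48.642,-10.044) [heading=195, draw]
Final: pos=(-48.642,-10.044), heading=195, 7 segment(s) drawn
Segments drawn: 7

Answer: 7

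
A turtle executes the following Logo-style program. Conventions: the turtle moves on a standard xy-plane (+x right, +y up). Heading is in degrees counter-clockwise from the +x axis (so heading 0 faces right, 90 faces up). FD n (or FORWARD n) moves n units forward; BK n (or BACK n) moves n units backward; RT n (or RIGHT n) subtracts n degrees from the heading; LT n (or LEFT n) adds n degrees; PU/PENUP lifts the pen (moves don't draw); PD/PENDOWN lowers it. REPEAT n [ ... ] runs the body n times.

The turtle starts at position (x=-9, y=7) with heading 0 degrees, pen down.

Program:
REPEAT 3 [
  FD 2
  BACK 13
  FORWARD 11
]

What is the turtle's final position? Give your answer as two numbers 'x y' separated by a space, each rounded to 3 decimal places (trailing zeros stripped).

Executing turtle program step by step:
Start: pos=(-9,7), heading=0, pen down
REPEAT 3 [
  -- iteration 1/3 --
  FD 2: (-9,7) -> (-7,7) [heading=0, draw]
  BK 13: (-7,7) -> (-20,7) [heading=0, draw]
  FD 11: (-20,7) -> (-9,7) [heading=0, draw]
  -- iteration 2/3 --
  FD 2: (-9,7) -> (-7,7) [heading=0, draw]
  BK 13: (-7,7) -> (-20,7) [heading=0, draw]
  FD 11: (-20,7) -> (-9,7) [heading=0, draw]
  -- iteration 3/3 --
  FD 2: (-9,7) -> (-7,7) [heading=0, draw]
  BK 13: (-7,7) -> (-20,7) [heading=0, draw]
  FD 11: (-20,7) -> (-9,7) [heading=0, draw]
]
Final: pos=(-9,7), heading=0, 9 segment(s) drawn

Answer: -9 7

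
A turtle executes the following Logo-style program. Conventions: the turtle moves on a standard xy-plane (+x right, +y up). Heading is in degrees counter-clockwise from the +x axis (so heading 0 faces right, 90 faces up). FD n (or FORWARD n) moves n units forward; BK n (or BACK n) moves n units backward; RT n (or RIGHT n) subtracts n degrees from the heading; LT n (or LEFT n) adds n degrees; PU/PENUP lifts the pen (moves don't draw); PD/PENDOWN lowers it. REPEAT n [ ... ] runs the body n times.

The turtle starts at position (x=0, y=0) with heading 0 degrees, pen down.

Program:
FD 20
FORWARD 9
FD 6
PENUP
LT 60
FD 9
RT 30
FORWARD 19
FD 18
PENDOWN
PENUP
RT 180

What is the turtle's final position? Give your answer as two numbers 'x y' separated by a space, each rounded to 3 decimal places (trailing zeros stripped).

Executing turtle program step by step:
Start: pos=(0,0), heading=0, pen down
FD 20: (0,0) -> (20,0) [heading=0, draw]
FD 9: (20,0) -> (29,0) [heading=0, draw]
FD 6: (29,0) -> (35,0) [heading=0, draw]
PU: pen up
LT 60: heading 0 -> 60
FD 9: (35,0) -> (39.5,7.794) [heading=60, move]
RT 30: heading 60 -> 30
FD 19: (39.5,7.794) -> (55.954,17.294) [heading=30, move]
FD 18: (55.954,17.294) -> (71.543,26.294) [heading=30, move]
PD: pen down
PU: pen up
RT 180: heading 30 -> 210
Final: pos=(71.543,26.294), heading=210, 3 segment(s) drawn

Answer: 71.543 26.294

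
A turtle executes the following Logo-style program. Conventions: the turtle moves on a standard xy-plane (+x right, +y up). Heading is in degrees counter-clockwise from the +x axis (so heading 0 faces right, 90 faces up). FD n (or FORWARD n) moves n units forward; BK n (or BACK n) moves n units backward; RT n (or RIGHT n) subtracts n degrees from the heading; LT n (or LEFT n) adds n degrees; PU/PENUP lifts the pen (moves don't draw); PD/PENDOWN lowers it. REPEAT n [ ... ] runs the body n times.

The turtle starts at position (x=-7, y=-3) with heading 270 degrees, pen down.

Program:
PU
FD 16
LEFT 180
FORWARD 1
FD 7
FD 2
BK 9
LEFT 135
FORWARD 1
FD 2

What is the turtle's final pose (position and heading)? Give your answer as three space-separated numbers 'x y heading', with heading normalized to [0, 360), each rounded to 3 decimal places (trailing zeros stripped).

Answer: -9.121 -20.121 225

Derivation:
Executing turtle program step by step:
Start: pos=(-7,-3), heading=270, pen down
PU: pen up
FD 16: (-7,-3) -> (-7,-19) [heading=270, move]
LT 180: heading 270 -> 90
FD 1: (-7,-19) -> (-7,-18) [heading=90, move]
FD 7: (-7,-18) -> (-7,-11) [heading=90, move]
FD 2: (-7,-11) -> (-7,-9) [heading=90, move]
BK 9: (-7,-9) -> (-7,-18) [heading=90, move]
LT 135: heading 90 -> 225
FD 1: (-7,-18) -> (-7.707,-18.707) [heading=225, move]
FD 2: (-7.707,-18.707) -> (-9.121,-20.121) [heading=225, move]
Final: pos=(-9.121,-20.121), heading=225, 0 segment(s) drawn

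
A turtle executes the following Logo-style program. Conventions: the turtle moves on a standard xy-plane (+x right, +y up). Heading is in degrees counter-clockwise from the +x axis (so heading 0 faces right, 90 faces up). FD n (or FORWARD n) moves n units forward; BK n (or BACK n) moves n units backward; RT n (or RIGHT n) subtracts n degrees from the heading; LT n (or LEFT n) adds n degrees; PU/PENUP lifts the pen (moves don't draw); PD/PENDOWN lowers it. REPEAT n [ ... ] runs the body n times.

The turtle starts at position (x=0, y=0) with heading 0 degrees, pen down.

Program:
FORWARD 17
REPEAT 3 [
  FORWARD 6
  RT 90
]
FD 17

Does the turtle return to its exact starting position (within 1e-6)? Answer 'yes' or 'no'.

Executing turtle program step by step:
Start: pos=(0,0), heading=0, pen down
FD 17: (0,0) -> (17,0) [heading=0, draw]
REPEAT 3 [
  -- iteration 1/3 --
  FD 6: (17,0) -> (23,0) [heading=0, draw]
  RT 90: heading 0 -> 270
  -- iteration 2/3 --
  FD 6: (23,0) -> (23,-6) [heading=270, draw]
  RT 90: heading 270 -> 180
  -- iteration 3/3 --
  FD 6: (23,-6) -> (17,-6) [heading=180, draw]
  RT 90: heading 180 -> 90
]
FD 17: (17,-6) -> (17,11) [heading=90, draw]
Final: pos=(17,11), heading=90, 5 segment(s) drawn

Start position: (0, 0)
Final position: (17, 11)
Distance = 20.248; >= 1e-6 -> NOT closed

Answer: no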